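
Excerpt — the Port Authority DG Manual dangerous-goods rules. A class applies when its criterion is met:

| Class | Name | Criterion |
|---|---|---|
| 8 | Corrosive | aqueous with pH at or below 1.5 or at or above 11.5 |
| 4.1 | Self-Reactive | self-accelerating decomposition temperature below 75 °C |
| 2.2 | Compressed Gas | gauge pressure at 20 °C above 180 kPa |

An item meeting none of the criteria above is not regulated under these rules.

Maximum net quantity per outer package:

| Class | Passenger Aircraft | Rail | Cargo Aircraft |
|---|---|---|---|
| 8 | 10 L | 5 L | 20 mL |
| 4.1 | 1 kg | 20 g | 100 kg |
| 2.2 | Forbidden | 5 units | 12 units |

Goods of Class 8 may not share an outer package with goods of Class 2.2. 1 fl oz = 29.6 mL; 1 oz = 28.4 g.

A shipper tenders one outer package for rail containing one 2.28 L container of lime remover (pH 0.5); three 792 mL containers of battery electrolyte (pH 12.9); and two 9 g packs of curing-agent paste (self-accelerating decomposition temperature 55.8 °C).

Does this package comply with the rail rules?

pH 0.5 meets the Class 8 criterion (Corrosive), so the lime remover is Class 8.
Battery electrolyte: pH 12.9 ≥ 11.5 → Class 8 (Corrosive).
The curing-agent paste has self-accelerating decomposition temperature 55.8 °C, which is < 75 °C, so it is Class 4.1 (Self-Reactive).
Total Class 8: 2.28 L + (three 792 mL containers = 2.376 L) = 4.656 L.
4.656 L is within the rail limit of 5 L for Class 8.
Class 4.1 quantity: two 9 g packs = 18 g.
18 g ≤ 20 g (rail limit, Class 4.1) — within limit.
The segregation rule (Class 8 with Class 2.2) does not apply to Class 8 with Class 4.1.
Every hazard class is within its rail limit and no segregation rule is violated.

Yes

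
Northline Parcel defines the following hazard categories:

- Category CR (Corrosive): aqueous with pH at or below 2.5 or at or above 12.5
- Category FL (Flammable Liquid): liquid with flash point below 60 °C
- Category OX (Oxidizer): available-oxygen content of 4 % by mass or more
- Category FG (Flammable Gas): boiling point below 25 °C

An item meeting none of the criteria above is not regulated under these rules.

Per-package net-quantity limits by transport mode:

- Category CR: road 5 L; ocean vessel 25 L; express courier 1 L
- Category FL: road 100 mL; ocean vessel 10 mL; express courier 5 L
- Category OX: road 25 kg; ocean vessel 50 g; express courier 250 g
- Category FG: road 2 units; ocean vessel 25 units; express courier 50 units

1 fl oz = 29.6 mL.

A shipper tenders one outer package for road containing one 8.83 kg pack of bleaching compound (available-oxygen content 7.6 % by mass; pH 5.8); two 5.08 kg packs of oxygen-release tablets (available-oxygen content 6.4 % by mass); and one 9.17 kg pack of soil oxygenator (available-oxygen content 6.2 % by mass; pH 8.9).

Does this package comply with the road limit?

With available-oxygen content 7.6 % by mass (≥ 4 % by mass), the bleaching compound falls in Category OX.
Available-oxygen content 6.4 % by mass meets the Category OX criterion (Oxidizer), so the oxygen-release tablets are Category OX.
Soil oxygenator: available-oxygen content 6.2 % by mass ≥ 4 % by mass → Category OX (Oxidizer).
Total Category OX: 8.83 kg + (two 5.08 kg packs = 10.16 kg) + 9.17 kg = 28.16 kg.
28.16 kg > 25 kg (road limit, Category OX) — over the limit.

No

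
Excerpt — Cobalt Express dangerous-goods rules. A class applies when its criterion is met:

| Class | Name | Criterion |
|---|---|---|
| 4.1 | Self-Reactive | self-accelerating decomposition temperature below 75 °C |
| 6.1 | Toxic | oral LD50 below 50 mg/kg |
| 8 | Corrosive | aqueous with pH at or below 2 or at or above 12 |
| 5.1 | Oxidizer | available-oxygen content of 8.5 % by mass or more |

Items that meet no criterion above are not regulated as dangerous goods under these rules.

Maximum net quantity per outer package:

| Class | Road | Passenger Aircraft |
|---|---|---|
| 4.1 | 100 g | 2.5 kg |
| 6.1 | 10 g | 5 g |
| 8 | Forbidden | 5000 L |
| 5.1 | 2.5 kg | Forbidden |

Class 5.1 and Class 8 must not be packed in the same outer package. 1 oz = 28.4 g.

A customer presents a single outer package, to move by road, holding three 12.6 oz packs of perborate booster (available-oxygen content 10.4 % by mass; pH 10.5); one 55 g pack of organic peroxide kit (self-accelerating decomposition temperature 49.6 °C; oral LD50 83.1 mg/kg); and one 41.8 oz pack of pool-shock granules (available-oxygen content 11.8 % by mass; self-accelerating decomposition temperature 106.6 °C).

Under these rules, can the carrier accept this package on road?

The perborate booster has available-oxygen content 10.4 % by mass, which is ≥ 8.5 % by mass, so it is Class 5.1 (Oxidizer).
Self-accelerating decomposition temperature 49.6 °C meets the Class 4.1 criterion (Self-Reactive), so the organic peroxide kit is Class 4.1.
Pool-shock granules: available-oxygen content 11.8 % by mass ≥ 8.5 % by mass → Class 5.1 (Oxidizer).
Class 4.1 quantity: 55 g.
That is within the Class 4.1 road limit of 100 g.
Class 5.1 net quantity: (three 12.6 oz packs = 1073.52 g) + (one 41.8 oz pack = 1187.12 g) = 2260.64 g.
2260.64 g is within the road limit of 2.5 kg for Class 5.1.
The segregation rule (Class 5.1 with Class 8) does not apply to Class 4.1 with Class 5.1.
Every hazard class is within its road limit and no segregation rule is violated.

Yes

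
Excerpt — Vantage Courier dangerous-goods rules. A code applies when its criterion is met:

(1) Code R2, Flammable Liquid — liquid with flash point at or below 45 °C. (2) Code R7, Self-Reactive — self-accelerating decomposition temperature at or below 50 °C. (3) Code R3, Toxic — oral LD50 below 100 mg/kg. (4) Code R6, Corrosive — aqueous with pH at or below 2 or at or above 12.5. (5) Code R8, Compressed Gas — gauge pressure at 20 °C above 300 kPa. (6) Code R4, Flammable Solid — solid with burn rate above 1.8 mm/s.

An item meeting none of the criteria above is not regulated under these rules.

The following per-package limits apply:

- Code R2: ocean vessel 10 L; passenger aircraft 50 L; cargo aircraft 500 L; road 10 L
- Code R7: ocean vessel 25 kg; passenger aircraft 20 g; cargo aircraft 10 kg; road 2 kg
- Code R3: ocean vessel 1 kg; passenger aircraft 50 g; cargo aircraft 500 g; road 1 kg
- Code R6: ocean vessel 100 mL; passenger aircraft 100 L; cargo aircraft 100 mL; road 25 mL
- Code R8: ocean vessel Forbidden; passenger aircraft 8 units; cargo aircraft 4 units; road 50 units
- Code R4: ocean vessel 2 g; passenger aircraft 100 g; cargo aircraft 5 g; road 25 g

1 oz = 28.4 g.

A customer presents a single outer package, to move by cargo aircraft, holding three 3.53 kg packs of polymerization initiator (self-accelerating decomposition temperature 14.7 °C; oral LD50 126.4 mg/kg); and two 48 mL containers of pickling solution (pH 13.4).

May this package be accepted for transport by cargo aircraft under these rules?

No

With self-accelerating decomposition temperature 14.7 °C (≤ 50 °C), the polymerization initiator falls in Code R7.
pH 13.4 meets the Code R6 criterion (Corrosive), so the pickling solution is Code R6.
Code R7 quantity: three 3.53 kg packs = 10.59 kg.
That exceeds the Code R7 cargo aircraft limit of 10 kg.
Code R6 quantity: two 48 mL containers = 96 mL.
96 mL ≤ 100 mL (cargo aircraft limit, Code R6) — within limit.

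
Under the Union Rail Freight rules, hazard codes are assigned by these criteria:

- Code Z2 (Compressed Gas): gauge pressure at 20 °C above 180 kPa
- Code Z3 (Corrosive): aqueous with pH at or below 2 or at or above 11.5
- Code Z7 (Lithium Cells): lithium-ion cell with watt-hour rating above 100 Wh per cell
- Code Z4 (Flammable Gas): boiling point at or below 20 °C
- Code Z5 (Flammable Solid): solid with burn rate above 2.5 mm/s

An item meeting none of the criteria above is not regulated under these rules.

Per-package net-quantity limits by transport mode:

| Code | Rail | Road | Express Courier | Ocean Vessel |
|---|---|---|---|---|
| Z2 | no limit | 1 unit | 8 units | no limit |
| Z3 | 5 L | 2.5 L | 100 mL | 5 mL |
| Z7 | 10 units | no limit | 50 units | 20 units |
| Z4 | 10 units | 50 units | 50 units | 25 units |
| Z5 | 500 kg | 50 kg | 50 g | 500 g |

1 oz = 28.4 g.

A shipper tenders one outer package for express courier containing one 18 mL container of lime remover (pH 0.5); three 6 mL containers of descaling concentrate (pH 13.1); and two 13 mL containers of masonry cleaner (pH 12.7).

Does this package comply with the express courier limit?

Yes

With pH 0.5 (≤ 2), the lime remover falls in Code Z3.
Descaling concentrate: pH 13.1 ≥ 11.5 → Code Z3 (Corrosive).
Masonry cleaner: pH 12.7 ≥ 11.5 → Code Z3 (Corrosive).
Total Code Z3: 18 mL + (three 6 mL containers = 18 mL) + (two 13 mL containers = 26 mL) = 62 mL.
62 mL is within the express courier limit of 100 mL for Code Z3.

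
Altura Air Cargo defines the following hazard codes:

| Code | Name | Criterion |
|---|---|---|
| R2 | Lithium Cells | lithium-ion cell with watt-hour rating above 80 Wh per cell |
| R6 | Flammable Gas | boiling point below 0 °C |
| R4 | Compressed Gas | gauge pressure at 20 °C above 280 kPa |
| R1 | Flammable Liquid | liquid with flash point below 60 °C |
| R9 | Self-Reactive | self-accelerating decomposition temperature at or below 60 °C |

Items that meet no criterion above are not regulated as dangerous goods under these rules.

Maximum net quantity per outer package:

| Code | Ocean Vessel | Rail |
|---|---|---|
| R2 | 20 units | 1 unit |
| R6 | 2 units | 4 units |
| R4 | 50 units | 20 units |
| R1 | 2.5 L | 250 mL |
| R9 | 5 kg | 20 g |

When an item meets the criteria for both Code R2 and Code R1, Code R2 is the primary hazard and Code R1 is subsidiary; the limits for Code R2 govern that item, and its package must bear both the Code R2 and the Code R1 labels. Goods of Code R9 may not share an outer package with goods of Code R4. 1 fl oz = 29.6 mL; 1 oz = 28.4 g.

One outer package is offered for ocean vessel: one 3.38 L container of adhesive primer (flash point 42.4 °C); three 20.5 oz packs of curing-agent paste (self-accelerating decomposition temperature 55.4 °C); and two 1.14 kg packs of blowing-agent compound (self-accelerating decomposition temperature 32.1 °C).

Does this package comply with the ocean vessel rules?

Flash point 42.4 °C meets the Code R1 criterion (Flammable Liquid), so the adhesive primer is Code R1.
The curing-agent paste has self-accelerating decomposition temperature 55.4 °C, which is ≤ 60 °C, so it is Code R9 (Self-Reactive).
With self-accelerating decomposition temperature 32.1 °C (≤ 60 °C), the blowing-agent compound falls in Code R9.
Total Code R9: (three 20.5 oz packs = 1746.6 g) + (two 1.14 kg packs = 2.28 kg) = 4026.6 g.
4026.6 g ≤ 5 kg (ocean vessel limit, Code R9) — within limit.
Code R1 quantity: 3.38 L.
3.38 L exceeds the ocean vessel limit of 2.5 L for Code R1.
The segregation rule (Code R9 with Code R4) does not apply to Code R9 with Code R1.

No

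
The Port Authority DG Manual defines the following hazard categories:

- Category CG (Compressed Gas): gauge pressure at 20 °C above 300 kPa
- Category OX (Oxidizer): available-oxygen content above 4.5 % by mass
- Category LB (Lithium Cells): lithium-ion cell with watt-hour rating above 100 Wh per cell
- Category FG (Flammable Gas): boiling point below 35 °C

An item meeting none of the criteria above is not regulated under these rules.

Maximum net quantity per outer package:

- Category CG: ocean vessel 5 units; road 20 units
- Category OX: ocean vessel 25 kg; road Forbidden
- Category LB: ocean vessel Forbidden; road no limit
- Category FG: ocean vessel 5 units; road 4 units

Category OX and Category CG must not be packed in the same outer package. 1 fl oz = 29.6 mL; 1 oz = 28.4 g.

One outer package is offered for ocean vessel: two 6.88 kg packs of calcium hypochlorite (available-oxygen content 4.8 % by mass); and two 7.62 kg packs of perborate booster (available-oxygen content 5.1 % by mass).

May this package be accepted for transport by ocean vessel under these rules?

Calcium hypochlorite: available-oxygen content 4.8 % by mass > 4.5 % by mass → Category OX (Oxidizer).
The perborate booster has available-oxygen content 5.1 % by mass, which is > 4.5 % by mass, so it is Category OX (Oxidizer).
Category OX net quantity: (two 6.88 kg packs = 13.76 kg) + (two 7.62 kg packs = 15.24 kg) = 29 kg.
29 kg > 25 kg (ocean vessel limit, Category OX) — over the limit.

No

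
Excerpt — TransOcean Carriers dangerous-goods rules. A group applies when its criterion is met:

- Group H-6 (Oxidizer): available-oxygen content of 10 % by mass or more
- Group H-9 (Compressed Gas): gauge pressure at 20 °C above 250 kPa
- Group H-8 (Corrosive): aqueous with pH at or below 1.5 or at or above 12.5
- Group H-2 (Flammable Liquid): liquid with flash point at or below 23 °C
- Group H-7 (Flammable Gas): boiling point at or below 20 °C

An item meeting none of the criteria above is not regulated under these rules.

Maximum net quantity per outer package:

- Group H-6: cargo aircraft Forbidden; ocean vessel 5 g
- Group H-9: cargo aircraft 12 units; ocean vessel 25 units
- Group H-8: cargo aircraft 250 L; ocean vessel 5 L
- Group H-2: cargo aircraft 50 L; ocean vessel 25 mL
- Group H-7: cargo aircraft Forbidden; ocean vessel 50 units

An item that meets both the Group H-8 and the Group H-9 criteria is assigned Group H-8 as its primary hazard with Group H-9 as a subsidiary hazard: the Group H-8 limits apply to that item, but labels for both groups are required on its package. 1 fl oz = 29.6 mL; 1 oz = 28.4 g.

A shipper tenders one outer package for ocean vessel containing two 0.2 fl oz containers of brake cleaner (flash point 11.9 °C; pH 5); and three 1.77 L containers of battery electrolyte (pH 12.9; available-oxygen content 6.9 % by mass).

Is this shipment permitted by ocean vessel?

With flash point 11.9 °C (≤ 23 °C), the brake cleaner falls in Group H-2.
Battery electrolyte: pH 12.9 ≥ 12.5 → Group H-8 (Corrosive).
Group H-2 quantity: two 0.2 fl oz containers = 11.84 mL.
11.84 mL is within the ocean vessel limit of 25 mL for Group H-2.
Group H-8 quantity: three 1.77 L containers = 5.31 L.
5.31 L > 5 L (ocean vessel limit, Group H-8) — over the limit.

No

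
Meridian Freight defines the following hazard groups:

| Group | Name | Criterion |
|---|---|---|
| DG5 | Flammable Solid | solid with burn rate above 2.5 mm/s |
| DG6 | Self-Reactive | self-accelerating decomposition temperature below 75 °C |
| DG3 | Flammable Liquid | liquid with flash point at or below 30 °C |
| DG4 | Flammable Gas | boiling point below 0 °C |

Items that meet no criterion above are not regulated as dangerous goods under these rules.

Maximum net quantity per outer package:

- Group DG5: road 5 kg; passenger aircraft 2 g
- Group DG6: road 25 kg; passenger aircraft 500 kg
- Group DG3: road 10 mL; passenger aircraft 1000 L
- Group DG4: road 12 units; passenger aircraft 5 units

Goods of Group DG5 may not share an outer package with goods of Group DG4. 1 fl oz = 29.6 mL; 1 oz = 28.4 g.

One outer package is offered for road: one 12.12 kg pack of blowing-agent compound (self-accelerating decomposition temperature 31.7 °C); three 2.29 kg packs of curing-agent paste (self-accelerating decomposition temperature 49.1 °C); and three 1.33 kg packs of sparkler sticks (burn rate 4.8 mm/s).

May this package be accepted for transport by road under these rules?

The blowing-agent compound has self-accelerating decomposition temperature 31.7 °C, which is < 75 °C, so it is Group DG6 (Self-Reactive).
Self-accelerating decomposition temperature 49.1 °C meets the Group DG6 criterion (Self-Reactive), so the curing-agent paste is Group DG6.
With burn rate 4.8 mm/s (> 2.5 mm/s), the sparkler sticks fall in Group DG5.
Group DG6 net quantity: 12.12 kg + (three 2.29 kg packs = 6.87 kg) = 18.99 kg.
18.99 kg is within the road limit of 25 kg for Group DG6.
Group DG5 quantity: three 1.33 kg packs = 3.99 kg.
3.99 kg ≤ 5 kg (road limit, Group DG5) — within limit.
The segregation rule (Group DG5 with Group DG4) does not apply to Group DG6 with Group DG5.
Every hazard group is within its road limit and no segregation rule is violated.

Yes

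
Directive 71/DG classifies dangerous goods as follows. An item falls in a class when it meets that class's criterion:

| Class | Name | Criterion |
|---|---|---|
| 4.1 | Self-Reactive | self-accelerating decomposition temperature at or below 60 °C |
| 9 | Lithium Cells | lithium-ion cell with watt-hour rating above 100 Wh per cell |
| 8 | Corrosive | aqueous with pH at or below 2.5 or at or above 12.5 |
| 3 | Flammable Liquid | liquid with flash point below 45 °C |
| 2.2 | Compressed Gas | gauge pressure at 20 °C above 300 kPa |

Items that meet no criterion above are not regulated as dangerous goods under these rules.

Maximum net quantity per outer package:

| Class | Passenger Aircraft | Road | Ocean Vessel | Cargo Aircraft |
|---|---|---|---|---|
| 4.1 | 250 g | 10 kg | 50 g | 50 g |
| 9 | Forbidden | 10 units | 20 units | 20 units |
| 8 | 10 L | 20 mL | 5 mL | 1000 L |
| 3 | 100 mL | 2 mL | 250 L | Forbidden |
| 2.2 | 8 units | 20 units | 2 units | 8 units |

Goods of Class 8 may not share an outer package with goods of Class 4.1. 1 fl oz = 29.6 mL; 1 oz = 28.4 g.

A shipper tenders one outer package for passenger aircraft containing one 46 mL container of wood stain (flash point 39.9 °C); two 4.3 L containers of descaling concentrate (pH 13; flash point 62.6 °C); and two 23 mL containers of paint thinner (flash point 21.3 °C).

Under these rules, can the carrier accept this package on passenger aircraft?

The wood stain has flash point 39.9 °C, which is < 45 °C, so it is Class 3 (Flammable Liquid).
Descaling concentrate: pH 13 ≥ 12.5 → Class 8 (Corrosive).
The paint thinner has flash point 21.3 °C, which is < 45 °C, so it is Class 3 (Flammable Liquid).
Class 8 quantity: two 4.3 L containers = 8.6 L.
That is within the Class 8 passenger aircraft limit of 10 L.
Total Class 3: 46 mL + (two 23 mL containers = 46 mL) = 92 mL.
92 mL is within the passenger aircraft limit of 100 mL for Class 3.
The segregation rule (Class 8 with Class 4.1) does not apply to Class 8 with Class 3.
Every hazard class is within its passenger aircraft limit and no segregation rule is violated.

Yes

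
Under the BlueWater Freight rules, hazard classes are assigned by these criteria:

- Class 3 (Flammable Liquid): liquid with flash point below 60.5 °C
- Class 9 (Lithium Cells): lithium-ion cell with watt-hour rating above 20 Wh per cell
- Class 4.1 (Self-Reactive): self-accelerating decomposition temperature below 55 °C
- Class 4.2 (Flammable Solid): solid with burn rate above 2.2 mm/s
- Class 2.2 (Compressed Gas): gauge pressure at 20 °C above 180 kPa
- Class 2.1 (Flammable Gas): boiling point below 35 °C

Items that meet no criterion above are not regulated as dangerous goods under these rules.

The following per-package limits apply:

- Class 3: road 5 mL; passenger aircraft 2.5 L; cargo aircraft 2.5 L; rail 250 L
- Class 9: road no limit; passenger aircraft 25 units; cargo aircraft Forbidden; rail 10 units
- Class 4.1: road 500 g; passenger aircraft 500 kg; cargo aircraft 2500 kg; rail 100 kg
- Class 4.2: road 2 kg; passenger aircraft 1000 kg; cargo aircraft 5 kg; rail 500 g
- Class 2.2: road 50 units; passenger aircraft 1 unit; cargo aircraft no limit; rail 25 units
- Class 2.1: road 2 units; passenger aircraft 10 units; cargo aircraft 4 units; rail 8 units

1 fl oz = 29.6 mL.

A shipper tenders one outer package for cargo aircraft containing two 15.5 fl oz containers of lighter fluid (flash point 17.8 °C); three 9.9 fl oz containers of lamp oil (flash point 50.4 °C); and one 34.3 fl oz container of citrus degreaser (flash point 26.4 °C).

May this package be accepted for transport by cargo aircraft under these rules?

With flash point 17.8 °C (< 60.5 °C), the lighter fluid falls in Class 3.
Lamp oil: flash point 50.4 °C < 60.5 °C → Class 3 (Flammable Liquid).
With flash point 26.4 °C (< 60.5 °C), the citrus degreaser falls in Class 3.
Total Class 3: (two 15.5 fl oz containers = 917.6 mL) + (three 9.9 fl oz containers = 879.12 mL) + (one 34.3 fl oz container = 1015.28 mL) = 2.812 L.
2.812 L > 2.5 L (cargo aircraft limit, Class 3) — over the limit.

No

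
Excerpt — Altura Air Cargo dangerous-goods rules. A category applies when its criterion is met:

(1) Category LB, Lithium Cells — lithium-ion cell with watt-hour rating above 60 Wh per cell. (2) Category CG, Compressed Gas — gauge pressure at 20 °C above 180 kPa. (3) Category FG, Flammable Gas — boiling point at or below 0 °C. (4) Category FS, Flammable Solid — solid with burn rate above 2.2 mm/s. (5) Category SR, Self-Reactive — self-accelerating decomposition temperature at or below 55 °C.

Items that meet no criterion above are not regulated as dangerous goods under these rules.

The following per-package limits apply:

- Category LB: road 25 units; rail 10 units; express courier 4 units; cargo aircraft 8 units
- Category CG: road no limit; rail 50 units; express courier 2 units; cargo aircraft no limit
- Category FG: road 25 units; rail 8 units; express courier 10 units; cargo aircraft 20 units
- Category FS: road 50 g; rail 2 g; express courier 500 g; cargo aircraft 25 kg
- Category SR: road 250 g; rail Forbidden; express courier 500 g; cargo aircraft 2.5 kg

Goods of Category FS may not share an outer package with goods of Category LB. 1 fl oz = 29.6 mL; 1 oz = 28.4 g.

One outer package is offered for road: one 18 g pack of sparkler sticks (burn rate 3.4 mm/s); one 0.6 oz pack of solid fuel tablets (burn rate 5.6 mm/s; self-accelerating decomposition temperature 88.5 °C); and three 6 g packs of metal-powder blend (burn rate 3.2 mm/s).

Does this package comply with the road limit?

The sparkler sticks have burn rate 3.4 mm/s, which is > 2.2 mm/s, so they are Category FS (Flammable Solid).
The solid fuel tablets have burn rate 5.6 mm/s, which is > 2.2 mm/s, so they are Category FS (Flammable Solid).
Burn rate 3.2 mm/s meets the Category FS criterion (Flammable Solid), so the metal-powder blend is Category FS.
Total Category FS: 18 g + (one 0.6 oz pack = 17.04 g) + (three 6 g packs = 18 g) = 53.04 g.
That exceeds the Category FS road limit of 50 g.

No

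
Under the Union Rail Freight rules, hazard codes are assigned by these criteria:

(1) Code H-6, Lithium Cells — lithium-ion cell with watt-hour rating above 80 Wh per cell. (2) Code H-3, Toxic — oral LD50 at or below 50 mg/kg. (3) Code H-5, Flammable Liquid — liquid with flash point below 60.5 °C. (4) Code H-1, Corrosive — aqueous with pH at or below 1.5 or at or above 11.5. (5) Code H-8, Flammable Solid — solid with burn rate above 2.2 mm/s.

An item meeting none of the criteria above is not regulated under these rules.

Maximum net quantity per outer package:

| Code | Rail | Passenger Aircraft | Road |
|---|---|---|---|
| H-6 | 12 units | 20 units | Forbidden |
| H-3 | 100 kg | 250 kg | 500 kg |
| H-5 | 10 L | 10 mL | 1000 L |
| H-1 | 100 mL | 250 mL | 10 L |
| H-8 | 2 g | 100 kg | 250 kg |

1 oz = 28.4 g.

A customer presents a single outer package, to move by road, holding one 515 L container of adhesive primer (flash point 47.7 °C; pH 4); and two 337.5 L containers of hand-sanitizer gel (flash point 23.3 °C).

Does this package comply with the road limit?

Adhesive primer: flash point 47.7 °C < 60.5 °C → Code H-5 (Flammable Liquid).
The hand-sanitizer gel has flash point 23.3 °C, which is < 60.5 °C, so it is Code H-5 (Flammable Liquid).
Code H-5 net quantity: 515 L + (two 337.5 L containers = 675 L) = 1190 L.
1190 L exceeds the road limit of 1000 L for Code H-5.

No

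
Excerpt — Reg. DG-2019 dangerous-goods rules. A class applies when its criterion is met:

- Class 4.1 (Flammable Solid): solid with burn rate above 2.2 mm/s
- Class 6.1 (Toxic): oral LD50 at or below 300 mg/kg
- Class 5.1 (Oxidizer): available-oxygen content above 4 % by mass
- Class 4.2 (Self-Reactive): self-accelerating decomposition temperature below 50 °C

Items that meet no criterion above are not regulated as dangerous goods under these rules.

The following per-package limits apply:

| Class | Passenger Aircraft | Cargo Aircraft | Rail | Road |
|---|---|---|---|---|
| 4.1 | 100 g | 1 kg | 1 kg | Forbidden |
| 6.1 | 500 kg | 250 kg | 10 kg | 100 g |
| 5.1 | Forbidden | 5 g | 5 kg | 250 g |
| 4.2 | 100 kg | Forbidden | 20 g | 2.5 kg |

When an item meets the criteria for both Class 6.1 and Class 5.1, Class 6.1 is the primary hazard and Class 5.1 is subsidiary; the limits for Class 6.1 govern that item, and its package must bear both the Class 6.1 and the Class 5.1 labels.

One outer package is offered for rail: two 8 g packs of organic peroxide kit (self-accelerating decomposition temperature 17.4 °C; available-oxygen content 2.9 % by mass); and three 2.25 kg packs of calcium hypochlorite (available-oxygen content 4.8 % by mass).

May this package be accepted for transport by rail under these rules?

No

Self-accelerating decomposition temperature 17.4 °C meets the Class 4.2 criterion (Self-Reactive), so the organic peroxide kit is Class 4.2.
Available-oxygen content 4.8 % by mass meets the Class 5.1 criterion (Oxidizer), so the calcium hypochlorite is Class 5.1.
Class 5.1 quantity: three 2.25 kg packs = 6.75 kg.
6.75 kg > 5 kg (rail limit, Class 5.1) — over the limit.
Class 4.2 quantity: two 8 g packs = 16 g.
16 g ≤ 20 g (rail limit, Class 4.2) — within limit.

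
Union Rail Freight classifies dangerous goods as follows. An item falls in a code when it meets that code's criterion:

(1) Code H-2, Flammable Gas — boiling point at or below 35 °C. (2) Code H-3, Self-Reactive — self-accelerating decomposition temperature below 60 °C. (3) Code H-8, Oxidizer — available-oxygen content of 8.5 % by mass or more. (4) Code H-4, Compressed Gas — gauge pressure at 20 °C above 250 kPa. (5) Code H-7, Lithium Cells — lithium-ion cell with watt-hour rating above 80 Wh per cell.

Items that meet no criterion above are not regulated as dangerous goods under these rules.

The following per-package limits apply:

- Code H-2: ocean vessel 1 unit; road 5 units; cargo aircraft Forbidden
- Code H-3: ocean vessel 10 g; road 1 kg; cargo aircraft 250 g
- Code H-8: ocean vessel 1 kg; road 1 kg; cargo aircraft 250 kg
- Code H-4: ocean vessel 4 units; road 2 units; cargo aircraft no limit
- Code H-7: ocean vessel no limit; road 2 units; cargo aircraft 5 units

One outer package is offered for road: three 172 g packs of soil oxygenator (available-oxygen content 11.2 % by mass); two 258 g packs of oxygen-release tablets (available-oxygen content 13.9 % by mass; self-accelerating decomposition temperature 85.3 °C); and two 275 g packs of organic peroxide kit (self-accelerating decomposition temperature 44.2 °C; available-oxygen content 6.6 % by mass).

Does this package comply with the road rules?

No

The soil oxygenator has available-oxygen content 11.2 % by mass, which is ≥ 8.5 % by mass, so it is Code H-8 (Oxidizer).
Available-oxygen content 13.9 % by mass meets the Code H-8 criterion (Oxidizer), so the oxygen-release tablets are Code H-8.
With self-accelerating decomposition temperature 44.2 °C (< 60 °C), the organic peroxide kit falls in Code H-3.
Total Code H-8: (three 172 g packs = 516 g) + (two 258 g packs = 516 g) = 1.032 kg.
That exceeds the Code H-8 road limit of 1 kg.
Code H-3 quantity: two 275 g packs = 550 g.
That is within the Code H-3 road limit of 1 kg.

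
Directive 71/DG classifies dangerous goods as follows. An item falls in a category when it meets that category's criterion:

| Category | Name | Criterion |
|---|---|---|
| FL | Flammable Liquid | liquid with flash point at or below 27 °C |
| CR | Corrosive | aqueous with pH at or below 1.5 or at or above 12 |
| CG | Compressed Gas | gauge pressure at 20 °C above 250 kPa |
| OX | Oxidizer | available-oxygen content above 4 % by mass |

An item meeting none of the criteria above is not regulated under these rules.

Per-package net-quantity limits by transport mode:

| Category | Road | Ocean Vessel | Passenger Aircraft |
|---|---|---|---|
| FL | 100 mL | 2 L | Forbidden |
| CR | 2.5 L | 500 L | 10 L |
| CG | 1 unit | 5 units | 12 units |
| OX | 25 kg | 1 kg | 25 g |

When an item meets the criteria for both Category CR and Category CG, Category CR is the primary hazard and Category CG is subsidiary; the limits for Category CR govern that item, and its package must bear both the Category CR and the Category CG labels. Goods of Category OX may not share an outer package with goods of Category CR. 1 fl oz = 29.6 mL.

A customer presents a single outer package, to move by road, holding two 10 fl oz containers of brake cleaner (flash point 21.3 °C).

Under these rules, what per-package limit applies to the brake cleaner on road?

With flash point 21.3 °C (≤ 27 °C), the brake cleaner falls in Category FL.
The road limit for Category FL is 100 mL.

100 mL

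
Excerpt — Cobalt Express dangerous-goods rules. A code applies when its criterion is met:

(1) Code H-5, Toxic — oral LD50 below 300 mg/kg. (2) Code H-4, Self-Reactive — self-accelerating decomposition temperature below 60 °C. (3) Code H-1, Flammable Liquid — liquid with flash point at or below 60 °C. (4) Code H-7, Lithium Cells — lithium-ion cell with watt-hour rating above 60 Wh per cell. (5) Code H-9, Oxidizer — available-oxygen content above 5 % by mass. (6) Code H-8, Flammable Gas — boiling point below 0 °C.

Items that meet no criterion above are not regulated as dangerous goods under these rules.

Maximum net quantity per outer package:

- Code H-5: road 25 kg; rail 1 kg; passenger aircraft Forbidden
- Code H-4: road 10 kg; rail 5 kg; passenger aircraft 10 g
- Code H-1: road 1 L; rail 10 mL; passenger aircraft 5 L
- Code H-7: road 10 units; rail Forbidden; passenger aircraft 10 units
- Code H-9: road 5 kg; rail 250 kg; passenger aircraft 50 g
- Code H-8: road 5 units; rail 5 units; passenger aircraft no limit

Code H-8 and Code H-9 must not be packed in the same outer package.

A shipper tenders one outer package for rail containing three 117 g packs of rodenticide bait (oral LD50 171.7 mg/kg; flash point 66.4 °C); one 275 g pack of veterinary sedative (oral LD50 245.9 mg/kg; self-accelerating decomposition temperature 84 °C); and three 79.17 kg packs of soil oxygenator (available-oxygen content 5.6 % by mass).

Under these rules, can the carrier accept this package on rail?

Yes

With oral LD50 171.7 mg/kg (< 300 mg/kg), the rodenticide bait falls in Code H-5.
Oral LD50 245.9 mg/kg meets the Code H-5 criterion (Toxic), so the veterinary sedative is Code H-5.
The soil oxygenator has available-oxygen content 5.6 % by mass, which is > 5 % by mass, so it is Code H-9 (Oxidizer).
Code H-5 net quantity: (three 117 g packs = 351 g) + 275 g = 626 g.
626 g is within the rail limit of 1 kg for Code H-5.
Code H-9 quantity: three 79.17 kg packs = 237.51 kg.
237.51 kg ≤ 250 kg (rail limit, Code H-9) — within limit.
The segregation rule (Code H-8 with Code H-9) does not apply to Code H-5 with Code H-9.
Every hazard code is within its rail limit and no segregation rule is violated.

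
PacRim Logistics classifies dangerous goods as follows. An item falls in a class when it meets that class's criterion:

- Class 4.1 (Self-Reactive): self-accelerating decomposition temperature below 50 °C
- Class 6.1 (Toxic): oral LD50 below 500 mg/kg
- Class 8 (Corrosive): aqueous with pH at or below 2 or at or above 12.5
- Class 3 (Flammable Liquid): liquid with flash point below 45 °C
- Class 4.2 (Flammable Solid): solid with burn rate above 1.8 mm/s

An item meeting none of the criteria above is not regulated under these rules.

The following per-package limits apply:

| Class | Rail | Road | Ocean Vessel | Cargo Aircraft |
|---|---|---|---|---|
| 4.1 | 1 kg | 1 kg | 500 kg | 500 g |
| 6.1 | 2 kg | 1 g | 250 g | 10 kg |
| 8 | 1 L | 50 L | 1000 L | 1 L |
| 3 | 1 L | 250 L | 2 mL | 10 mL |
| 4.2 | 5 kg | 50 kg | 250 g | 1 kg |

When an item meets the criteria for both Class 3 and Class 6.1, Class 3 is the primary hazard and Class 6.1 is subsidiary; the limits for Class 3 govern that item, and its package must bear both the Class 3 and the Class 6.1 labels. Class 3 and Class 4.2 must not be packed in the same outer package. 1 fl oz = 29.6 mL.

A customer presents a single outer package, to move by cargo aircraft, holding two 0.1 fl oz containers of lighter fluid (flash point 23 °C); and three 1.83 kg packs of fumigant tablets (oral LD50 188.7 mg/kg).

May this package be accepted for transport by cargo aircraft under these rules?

Yes

Lighter fluid: flash point 23 °C < 45 °C → Class 3 (Flammable Liquid).
Oral LD50 188.7 mg/kg meets the Class 6.1 criterion (Toxic), so the fumigant tablets are Class 6.1.
Class 3 quantity: two 0.1 fl oz containers = 5.92 mL.
That is within the Class 3 cargo aircraft limit of 10 mL.
Class 6.1 quantity: three 1.83 kg packs = 5.49 kg.
5.49 kg ≤ 10 kg (cargo aircraft limit, Class 6.1) — within limit.
The segregation rule (Class 3 with Class 4.2) does not apply to Class 3 with Class 6.1.
Every hazard class is within its cargo aircraft limit and no segregation rule is violated.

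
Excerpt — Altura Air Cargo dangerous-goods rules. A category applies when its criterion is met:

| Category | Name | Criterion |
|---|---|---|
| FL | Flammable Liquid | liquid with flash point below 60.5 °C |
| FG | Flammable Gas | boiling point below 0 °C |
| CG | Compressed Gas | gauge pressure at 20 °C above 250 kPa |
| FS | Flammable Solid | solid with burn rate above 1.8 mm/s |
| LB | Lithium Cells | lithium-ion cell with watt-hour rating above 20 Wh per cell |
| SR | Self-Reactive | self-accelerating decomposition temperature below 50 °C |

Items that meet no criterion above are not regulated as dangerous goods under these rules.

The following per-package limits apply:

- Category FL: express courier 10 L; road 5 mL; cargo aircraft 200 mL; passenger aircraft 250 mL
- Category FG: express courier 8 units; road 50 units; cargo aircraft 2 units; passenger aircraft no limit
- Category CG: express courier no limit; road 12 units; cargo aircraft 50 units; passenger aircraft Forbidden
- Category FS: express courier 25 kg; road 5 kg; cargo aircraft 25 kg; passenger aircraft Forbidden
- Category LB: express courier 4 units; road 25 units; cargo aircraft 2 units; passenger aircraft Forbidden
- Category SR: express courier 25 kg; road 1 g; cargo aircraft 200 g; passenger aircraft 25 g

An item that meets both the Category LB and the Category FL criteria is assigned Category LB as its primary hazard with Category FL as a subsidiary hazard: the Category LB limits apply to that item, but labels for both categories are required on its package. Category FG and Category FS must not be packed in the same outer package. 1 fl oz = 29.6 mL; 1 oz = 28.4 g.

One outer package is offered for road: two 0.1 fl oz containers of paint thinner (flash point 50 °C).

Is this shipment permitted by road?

Paint thinner: flash point 50 °C < 60.5 °C → Category FL (Flammable Liquid).
Category FL quantity: two 0.1 fl oz containers = 5.92 mL.
That exceeds the Category FL road limit of 5 mL.

No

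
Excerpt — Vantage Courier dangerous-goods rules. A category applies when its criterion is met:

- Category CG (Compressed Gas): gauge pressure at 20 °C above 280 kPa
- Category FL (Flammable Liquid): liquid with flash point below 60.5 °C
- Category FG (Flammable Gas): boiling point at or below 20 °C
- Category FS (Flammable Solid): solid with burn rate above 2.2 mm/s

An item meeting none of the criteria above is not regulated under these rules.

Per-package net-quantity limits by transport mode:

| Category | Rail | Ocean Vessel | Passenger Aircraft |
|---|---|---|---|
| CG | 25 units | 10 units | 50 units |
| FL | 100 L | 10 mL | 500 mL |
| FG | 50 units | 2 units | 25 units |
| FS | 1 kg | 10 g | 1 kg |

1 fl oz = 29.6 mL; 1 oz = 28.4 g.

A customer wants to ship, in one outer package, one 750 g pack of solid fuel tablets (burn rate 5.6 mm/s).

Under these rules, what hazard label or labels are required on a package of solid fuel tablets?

The solid fuel tablets have burn rate 5.6 mm/s, which is > 2.2 mm/s, so they are Category FS (Flammable Solid).
Only the Category FS label is required.

Category FS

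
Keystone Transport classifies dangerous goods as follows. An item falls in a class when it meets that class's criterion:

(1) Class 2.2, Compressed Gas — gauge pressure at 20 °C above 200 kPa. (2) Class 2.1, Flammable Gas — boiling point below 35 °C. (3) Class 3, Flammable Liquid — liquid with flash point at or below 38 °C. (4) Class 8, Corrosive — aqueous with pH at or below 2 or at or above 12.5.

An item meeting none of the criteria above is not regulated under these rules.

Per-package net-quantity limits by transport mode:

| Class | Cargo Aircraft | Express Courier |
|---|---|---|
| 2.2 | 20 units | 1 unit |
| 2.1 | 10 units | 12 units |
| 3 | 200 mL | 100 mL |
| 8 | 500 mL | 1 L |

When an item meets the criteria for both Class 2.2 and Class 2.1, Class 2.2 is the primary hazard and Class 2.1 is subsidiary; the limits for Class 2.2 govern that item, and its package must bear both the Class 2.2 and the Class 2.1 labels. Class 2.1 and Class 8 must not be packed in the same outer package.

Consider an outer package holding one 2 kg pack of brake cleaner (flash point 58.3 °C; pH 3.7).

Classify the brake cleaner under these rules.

Not regulated

flash point 58.3 °C is not below 38 °C, so Class 3 does not apply.
pH 3.7 is between 2 and 12.5, so Class 8 does not apply.
No criterion is met, so the item is not regulated.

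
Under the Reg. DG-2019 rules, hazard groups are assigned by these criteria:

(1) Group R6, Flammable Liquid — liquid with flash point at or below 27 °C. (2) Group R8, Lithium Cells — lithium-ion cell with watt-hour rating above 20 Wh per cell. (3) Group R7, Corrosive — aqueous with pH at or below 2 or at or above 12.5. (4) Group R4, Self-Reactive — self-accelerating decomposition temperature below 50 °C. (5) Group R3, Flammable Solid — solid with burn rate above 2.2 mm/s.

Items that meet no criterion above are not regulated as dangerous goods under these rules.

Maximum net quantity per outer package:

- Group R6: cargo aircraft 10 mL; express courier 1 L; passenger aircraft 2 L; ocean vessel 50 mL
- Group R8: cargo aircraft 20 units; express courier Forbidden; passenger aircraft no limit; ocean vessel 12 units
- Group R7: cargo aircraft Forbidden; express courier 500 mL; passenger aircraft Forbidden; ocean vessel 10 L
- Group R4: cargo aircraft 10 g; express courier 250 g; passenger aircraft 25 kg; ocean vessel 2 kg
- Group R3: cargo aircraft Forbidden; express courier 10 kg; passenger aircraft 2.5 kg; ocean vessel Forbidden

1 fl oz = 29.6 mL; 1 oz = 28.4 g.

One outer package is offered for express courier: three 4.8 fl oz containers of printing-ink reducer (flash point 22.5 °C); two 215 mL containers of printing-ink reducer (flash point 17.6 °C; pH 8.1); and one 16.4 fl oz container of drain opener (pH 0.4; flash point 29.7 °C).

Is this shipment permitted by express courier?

Printing-ink reducer: flash point 22.5 °C ≤ 27 °C → Group R6 (Flammable Liquid).
The printing-ink reducer has flash point 17.6 °C, which is ≤ 27 °C, so it is Group R6 (Flammable Liquid).
The drain opener has pH 0.4, which is ≤ 2, so it is Group R7 (Corrosive).
Group R7 quantity: one 16.4 fl oz container = 485.44 mL.
485.44 mL is within the express courier limit of 500 mL for Group R7.
Group R6 net quantity: (three 4.8 fl oz containers = 426.24 mL) + (two 215 mL containers = 430 mL) = 856.24 mL.
856.24 mL is within the express courier limit of 1 L for Group R6.
Every hazard group is within its express courier limit and no segregation rule is violated.

Yes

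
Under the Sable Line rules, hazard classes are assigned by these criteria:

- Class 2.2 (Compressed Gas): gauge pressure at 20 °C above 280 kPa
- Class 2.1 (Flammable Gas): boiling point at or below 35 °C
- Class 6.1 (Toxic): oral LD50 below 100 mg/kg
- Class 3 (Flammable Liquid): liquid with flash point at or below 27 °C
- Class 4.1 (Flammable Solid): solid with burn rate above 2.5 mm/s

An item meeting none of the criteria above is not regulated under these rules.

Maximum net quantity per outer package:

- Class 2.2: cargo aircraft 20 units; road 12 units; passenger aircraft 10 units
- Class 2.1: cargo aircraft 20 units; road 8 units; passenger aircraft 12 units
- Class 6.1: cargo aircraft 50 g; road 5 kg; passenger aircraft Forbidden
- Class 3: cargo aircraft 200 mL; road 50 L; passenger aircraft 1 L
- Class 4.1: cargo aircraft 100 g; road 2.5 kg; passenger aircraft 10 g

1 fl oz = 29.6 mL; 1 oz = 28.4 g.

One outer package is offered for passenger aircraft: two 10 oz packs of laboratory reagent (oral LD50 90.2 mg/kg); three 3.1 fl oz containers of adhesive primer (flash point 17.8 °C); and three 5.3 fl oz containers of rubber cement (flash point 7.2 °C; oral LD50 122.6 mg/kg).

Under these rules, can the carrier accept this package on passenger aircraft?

No

With oral LD50 90.2 mg/kg (< 100 mg/kg), the laboratory reagent falls in Class 6.1.
With flash point 17.8 °C (≤ 27 °C), the adhesive primer falls in Class 3.
With flash point 7.2 °C (≤ 27 °C), the rubber cement falls in Class 3.
Total Class 3: (three 3.1 fl oz containers = 275.28 mL) + (three 5.3 fl oz containers = 470.64 mL) = 745.92 mL.
745.92 mL is within the passenger aircraft limit of 1 L for Class 3.
Class 6.1 quantity: two 10 oz packs = 568 g.
Class 6.1 is Forbidden by passenger aircraft.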